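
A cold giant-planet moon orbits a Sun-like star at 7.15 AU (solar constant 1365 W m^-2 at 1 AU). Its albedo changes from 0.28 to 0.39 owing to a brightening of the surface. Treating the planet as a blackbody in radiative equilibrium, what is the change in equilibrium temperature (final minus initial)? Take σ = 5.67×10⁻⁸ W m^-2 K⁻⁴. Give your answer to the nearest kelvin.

Irradiance scales as 1/d², so S = 1365 W m^-2 × (1/7.15)² = 26.70 W m^-2.
Initial: T₁ = [S(1−0.28)/(4σ)]^(1/4) = 95.95 K.
With α = 0.39, T₂ = 92.06 K.
ΔT = T₂ − T₁ = -3.896 K.

-4 K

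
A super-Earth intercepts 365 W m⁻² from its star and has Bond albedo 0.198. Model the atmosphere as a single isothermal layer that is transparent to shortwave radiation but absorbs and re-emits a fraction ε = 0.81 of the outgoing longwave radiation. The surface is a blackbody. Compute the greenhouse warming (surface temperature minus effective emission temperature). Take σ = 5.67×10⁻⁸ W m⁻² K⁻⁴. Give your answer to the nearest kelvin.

26 K

The planet radiates to space at T_e = [S(1−α)/(4σ)]^(1/4) = 189.5 K.
For a single slab of emissivity ε, T_s⁴ = 2T_e⁴/(2−ε); thus T_s = 189.5·(1.681)^(1/4) = 215.8 K.
T_s − T_e = 215.8 − 189.5 = 26.27 K.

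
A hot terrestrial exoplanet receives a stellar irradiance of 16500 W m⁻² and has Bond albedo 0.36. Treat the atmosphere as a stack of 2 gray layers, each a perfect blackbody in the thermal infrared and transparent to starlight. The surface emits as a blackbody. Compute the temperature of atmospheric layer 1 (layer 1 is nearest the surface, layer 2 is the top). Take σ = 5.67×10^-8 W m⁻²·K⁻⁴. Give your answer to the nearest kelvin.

OLR = S(1−α)/4 = 2640 W m⁻²; the top layer radiates at T_e = 464.5 K.
In the N-layer model, layer k (counted from the surface) has T_k = (N+1−k)^(1/4)·T_e.
With k = 1: T_1 = (2+1−1)^¼·464.5 K = 552.4 K.

552 K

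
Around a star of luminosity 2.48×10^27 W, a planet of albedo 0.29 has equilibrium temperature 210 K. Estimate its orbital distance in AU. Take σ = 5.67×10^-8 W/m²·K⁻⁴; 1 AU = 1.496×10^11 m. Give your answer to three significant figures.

3.77 AU

Energy balance gives S = 4σT⁴/(1−α) = 621.2 W/m².
From L = 4πd²S, d = √(2.48×10^27/(4π·621.2)) = 5.636×10^11 m = 3.768 AU.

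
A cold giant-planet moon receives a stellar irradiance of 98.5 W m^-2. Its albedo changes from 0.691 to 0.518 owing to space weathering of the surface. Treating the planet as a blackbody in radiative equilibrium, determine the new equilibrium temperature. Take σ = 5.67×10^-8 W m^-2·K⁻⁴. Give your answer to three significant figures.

120 K

T₂ = [S(1−α₂)/(4σ)]^(1/4) = [98.50·0.482/(4σ)]^(1/4) = 120.3 K.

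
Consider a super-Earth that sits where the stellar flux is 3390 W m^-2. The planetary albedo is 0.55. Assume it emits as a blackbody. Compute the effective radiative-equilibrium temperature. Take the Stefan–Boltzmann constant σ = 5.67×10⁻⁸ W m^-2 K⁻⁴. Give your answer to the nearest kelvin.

286 K

The planet absorbs (1−α)S over its disc πR² and re-emits over 4πR², so the mean absorbed flux is (1−0.55)·3390/4 = 381.4 W m^-2.
Balancing against σT⁴: T = (381.4/5.67×10⁻⁸)^(1/4) = 286.4 K.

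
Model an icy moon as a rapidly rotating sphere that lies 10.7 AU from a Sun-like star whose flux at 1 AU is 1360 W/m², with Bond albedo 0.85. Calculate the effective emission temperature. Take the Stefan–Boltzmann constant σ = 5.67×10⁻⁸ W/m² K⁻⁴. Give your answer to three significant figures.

Flux at the orbit: S = 1360/(10.7)² = 11.88 W/m².
Averaging over the sphere, the absorbed flux is S(1−α)/4 = 0.4455 W/m².
Balancing against σT⁴: T = (0.4455/5.67×10⁻⁸)^(1/4) = 52.94 K.

52.9 K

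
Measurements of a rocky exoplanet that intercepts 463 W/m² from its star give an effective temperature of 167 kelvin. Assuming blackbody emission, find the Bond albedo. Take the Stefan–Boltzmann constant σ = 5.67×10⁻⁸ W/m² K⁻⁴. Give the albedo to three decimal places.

Rearranging the radiative balance, α = 1 − 4σT⁴/S.
σT⁴ = 44.10 W/m², so 4σT⁴ = 176.4 W/m².
Hence α = 1 − 176.4/463.0 = 0.6190.

0.619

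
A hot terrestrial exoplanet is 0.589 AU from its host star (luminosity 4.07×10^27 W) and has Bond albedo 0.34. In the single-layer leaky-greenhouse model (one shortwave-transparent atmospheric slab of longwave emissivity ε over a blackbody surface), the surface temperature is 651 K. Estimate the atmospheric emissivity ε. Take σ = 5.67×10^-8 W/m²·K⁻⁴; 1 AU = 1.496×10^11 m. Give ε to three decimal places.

0.648

Orbital distance: d = 0.589 AU = 8.811×10^10 m.
Flux at the orbit: S = L/(4πd²) = 4.07×10^27/(4π·(8.81×10^10)²) = 41710 W/m².
Effective temperature: T_e = [S(1−α)/(4σ)]^(1/4) = 590.3 K.
Inverting T_s⁴ = 2T_e⁴/(2−ε): (T_e/T_s)⁴ = 0.6759, so ε = 2(1 − 0.6759) = 0.6482.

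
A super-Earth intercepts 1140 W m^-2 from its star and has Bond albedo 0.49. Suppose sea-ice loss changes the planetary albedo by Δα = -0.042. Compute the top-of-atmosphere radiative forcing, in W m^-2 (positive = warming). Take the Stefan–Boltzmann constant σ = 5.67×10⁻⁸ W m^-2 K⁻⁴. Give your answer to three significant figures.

12.0 W m^-2

TOA radiative forcing: ΔF = −S·Δα/4 = −1140·(-0.042)/4 = 11.97 W m^-2.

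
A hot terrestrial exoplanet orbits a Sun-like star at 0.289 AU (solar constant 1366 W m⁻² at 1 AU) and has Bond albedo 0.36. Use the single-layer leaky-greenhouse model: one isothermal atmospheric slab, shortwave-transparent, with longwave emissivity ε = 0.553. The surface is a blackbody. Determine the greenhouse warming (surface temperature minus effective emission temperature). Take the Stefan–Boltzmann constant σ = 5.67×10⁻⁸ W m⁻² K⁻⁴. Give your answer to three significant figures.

39.1 K

Irradiance scales as 1/d², so S = 1366 W m⁻² × (1/0.289)² = 16360 W m⁻².
At the top of the atmosphere, σT_e⁴ = S(1−α)/4 = 2617 W m⁻², giving T_e = 463.5 K.
The surface balance (absorbed SW + ε·downward IR = σT_s⁴) with T_a⁴ = T_s⁴/2 reduces to T_s = T_e·[2/(2−ε)]^¼ = 502.6 K.
The atmosphere warms the surface by 39.06 K.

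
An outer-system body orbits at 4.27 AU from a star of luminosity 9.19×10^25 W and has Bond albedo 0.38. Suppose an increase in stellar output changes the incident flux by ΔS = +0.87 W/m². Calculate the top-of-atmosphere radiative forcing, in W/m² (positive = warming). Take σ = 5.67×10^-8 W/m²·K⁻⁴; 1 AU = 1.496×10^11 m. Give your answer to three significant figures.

0.135 W/m²

Orbital distance: d = 4.27 AU = 6.388×10^11 m.
Flux at the orbit: S = L/(4πd²) = 9.19×10^25/(4π·(6.39×10^11)²) = 17.92 W/m².
Only a fraction (1−α) is absorbed and it's spread over 4πR², so ΔF = (1−α)ΔS/4 = 0.1348 W/m².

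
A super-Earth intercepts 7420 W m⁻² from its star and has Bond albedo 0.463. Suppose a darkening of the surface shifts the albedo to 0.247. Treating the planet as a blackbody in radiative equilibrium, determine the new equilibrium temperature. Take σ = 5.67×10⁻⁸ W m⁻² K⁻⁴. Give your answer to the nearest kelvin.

T₂ = [S(1−α₂)/(4σ)]^(1/4) = [7420·0.753/(4σ)]^(1/4) = 396.2 K.

396 kelvin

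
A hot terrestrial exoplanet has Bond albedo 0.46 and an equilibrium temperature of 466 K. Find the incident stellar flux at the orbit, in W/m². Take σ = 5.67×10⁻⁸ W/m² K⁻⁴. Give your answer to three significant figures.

Invert the energy balance for S: S = 4σT⁴/(1−α).
σT⁴ = 5.67×10⁻⁸·(466)⁴ = 2674 W/m².
S = 4·2674/0.54 = 19810 W/m².

19800 W/m²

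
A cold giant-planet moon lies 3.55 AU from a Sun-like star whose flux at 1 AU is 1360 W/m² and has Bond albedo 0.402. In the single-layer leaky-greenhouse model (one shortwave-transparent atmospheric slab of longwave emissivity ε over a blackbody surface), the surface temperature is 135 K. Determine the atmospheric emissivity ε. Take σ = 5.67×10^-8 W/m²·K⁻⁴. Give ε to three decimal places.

By the inverse-square law, S = 1360/3.55² = 107.9 W/m².
TOA balance gives T_e = 129.9 K.
T_s⁴ = T_e⁴·2/(2−ε) → ε = 2 − 2(T_e/T_s)⁴ = 2 − 2·(129.9/135)⁴ = 0.2867.

0.287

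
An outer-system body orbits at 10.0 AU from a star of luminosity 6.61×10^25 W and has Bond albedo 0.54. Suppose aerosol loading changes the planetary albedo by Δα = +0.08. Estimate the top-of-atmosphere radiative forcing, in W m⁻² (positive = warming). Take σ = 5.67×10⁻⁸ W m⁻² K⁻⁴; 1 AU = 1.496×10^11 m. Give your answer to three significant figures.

d = 10.0 × 1.496×10^11 m = 1.496×10^12 m.
S = L/(4πd²) = 2.350 W m⁻².
TOA radiative forcing: ΔF = −S·Δα/4 = −2.350·(+0.08)/4 = -0.04701 W m⁻².

-0.0470 W m⁻²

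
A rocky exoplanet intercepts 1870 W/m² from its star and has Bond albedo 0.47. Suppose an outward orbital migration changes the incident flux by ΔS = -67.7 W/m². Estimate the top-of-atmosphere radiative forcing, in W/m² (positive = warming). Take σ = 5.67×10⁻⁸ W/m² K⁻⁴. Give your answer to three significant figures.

Only a fraction (1−α) is absorbed and it's spread over 4πR², so ΔF = (1−α)ΔS/4 = -8.970 W/m².

-8.97 W/m²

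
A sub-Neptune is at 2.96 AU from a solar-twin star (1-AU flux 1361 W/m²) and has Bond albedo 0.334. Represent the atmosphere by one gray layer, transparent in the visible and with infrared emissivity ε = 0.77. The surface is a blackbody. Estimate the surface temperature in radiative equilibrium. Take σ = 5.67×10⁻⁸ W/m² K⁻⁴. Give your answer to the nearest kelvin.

165 K

Irradiance scales as 1/d², so S = 1361 W/m² × (1/2.96)² = 155.3 W/m².
Effective emission temperature (TOA balance): σT_e⁴ = S(1−α)/4 = 25.86 W/m² → T_e = 146.1 K.
Surface balance with a leaky layer gives σT_s⁴ = σT_e⁴·2/(2−ε), so T_s = T_e·[2/(2−0.77)]^(1/4) = 165.0 K.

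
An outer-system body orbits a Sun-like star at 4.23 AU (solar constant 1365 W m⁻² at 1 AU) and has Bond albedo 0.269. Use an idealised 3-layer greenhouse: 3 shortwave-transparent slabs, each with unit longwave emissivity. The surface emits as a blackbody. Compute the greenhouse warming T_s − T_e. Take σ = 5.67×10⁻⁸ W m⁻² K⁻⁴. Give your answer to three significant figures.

Flux at the orbit: S = 1365/(4.23)² = 76.29 W m⁻².
The effective emission temperature is T_e = [S(1−α)/(4σ)]^¼ = 125.2 K.
Surface: T_s = (4)^¼·T_e = 177.1 K.
Warming: T_s − T_e = 51.87 K.

51.9 kelvin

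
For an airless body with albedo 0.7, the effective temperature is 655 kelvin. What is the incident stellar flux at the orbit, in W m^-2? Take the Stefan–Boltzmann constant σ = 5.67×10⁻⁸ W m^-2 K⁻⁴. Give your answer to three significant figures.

Invert the energy balance for S: S = 4σT⁴/(1−α).
The emitted flux is σT⁴ = 10440 W m^-2.
So S = 4×10440/(1−0.7) = 1.392×10^5 W m^-2.

1.39×10^5 W m^-2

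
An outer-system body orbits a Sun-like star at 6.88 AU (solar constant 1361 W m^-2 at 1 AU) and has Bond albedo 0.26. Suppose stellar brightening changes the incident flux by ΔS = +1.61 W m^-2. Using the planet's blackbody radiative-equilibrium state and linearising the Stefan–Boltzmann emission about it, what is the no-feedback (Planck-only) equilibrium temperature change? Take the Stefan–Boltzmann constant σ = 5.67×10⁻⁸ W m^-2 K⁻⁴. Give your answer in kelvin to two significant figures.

Irradiance scales as 1/d², so S = 1361 W m^-2 × (1/6.88)² = 28.75 W m^-2.
The baseline emission temperature is T_e = 98.42 K.
Only a fraction (1−α) is absorbed and it's spread over 4πR², so ΔF = (1−α)ΔS/4 = 0.2979 W m^-2.
Linearising σT⁴ gives d(σT⁴)/dT = 4σT_e³ = 0.2162 W m^-2 per K.
Hence the no-feedback warming is ΔF/(4σT_e³) = 1.38 K.

1.4 kelvin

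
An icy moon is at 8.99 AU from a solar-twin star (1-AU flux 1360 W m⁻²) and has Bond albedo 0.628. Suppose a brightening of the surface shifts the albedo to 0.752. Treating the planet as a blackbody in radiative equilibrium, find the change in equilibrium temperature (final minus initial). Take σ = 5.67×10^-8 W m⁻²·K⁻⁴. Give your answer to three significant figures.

Irradiance scales as 1/d², so S = 1360 W m⁻² × (1/8.99)² = 16.83 W m⁻².
Before: T₁ = [16.83·0.372/(4σ)]^(1/4) = 72.48 K.
With α = 0.752, T₂ = 65.49 K.
Change: 65.49 − 72.48 = -6.987 K.

-6.99 K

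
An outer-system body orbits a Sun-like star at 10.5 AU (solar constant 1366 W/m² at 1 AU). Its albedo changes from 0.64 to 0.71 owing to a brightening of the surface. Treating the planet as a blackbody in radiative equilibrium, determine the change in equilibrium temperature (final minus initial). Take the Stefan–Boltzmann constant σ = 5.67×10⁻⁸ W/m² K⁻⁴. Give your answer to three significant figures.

Irradiance scales as 1/d², so S = 1366 W/m² × (1/10.5)² = 12.39 W/m².
With α = 0.64, T₁ = 66.59 K.
After:  T₂ = [12.39·0.29/(4σ)]^(1/4) = 63.09 K.
Change: 63.09 − 66.59 = -3.504 K.

-3.50 K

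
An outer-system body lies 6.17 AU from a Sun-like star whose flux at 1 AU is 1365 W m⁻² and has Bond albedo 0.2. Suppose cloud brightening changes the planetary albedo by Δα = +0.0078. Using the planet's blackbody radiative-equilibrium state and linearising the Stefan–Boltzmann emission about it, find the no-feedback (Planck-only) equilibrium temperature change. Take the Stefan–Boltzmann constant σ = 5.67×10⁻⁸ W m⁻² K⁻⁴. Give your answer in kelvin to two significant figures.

-0.26 K

Irradiance scales as 1/d², so S = 1365 W m⁻² × (1/6.17)² = 35.86 W m⁻².
Reference equilibrium: T_e = [S(1−α)/(4σ)]^(1/4) = 106.0 K.
TOA radiative forcing: ΔF = −S·Δα/4 = −35.86·(+0.0078)/4 = -0.06992 W m⁻².
Linearising σT⁴ gives d(σT⁴)/dT = 4σT_e³ = 0.2705 W m⁻² per K.
ΔT₀ = ΔF/λ_P = -0.06992/0.2705 = -0.258 K.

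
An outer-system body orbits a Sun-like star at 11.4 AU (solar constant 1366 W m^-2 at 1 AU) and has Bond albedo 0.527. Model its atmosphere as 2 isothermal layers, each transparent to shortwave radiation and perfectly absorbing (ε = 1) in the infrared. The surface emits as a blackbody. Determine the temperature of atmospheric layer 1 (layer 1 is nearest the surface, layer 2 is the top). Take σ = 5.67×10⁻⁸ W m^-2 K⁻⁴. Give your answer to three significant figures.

81.4 K

By the inverse-square law, S = 1366/11.4² = 10.51 W m^-2.
OLR = S(1−α)/4 = 1.243 W m^-2; the top layer radiates at T_e = 68.42 K.
Each opaque layer satisfies 2T_j⁴ = T_{j−1}⁴ + T_{j+1}⁴, giving T_k⁴ = (N+1−k)T_e⁴.
T_1 = (2)^(1/4)·68.42 = 81.37 K.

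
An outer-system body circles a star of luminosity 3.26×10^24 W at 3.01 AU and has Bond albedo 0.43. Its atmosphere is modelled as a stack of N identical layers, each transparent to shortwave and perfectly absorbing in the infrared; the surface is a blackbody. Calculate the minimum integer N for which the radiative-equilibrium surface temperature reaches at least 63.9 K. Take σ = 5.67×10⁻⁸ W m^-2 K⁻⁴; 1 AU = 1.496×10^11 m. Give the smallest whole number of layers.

5

d = 3.01 × 1.496×10^11 m = 4.503×10^11 m.
Spreading L over a sphere of radius d: S = 3.26×10^24/(4π·4.50×10^11²) = 1.279 W m^-2.
The effective emission temperature is T_e = [S(1−α)/(4σ)]^¼ = 42.35 K.
Need (N+1)T_e⁴ ≥ T_s⁴, i.e. N+1 ≥ (63.9/42.35)⁴ = 5.185.
Rounding up, N = 5.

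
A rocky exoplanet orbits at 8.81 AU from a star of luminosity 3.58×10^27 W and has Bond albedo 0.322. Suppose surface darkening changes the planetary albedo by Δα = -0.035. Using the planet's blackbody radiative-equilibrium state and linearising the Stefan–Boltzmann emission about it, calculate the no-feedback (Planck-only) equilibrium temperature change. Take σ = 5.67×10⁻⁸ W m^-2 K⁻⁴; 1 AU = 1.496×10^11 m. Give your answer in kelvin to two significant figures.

Orbital distance: d = 8.81 AU = 1.318×10^12 m.
S = L/(4πd²) = 164.0 W m^-2.
Reference equilibrium: T_e = [S(1−α)/(4σ)]^(1/4) = 148.8 K.
TOA radiative forcing: ΔF = −S·Δα/4 = −164.0·(-0.035)/4 = 1.435 W m^-2.
Linearising σT⁴ gives d(σT⁴)/dT = 4σT_e³ = 0.7473 W m^-2 per K.
ΔT₀ = ΔF/λ_P = 1.435/0.7473 = 1.92 K.

1.9 K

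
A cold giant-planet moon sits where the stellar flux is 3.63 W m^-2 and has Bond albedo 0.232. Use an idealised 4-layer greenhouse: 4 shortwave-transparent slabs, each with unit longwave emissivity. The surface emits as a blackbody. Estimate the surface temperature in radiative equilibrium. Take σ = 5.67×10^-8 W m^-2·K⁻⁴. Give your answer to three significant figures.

Top-of-atmosphere balance: σT_e⁴ = S(1−α)/4 = 0.6970 W m^-2 → T_e = 59.21 K.
With N = 4 opaque layers, T_s = (N+1)^(1/4)·T_e = 5^(1/4)·59.21 = 88.54 K.

88.5 K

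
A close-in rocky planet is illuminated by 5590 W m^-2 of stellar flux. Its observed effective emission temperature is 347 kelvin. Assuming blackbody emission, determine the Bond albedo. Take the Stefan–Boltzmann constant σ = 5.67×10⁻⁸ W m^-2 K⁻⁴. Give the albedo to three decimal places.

From σT⁴ = S(1−α)/4 we invert for α: 1−α = 4σT⁴/S.
σT⁴ = 822.1 W m^-2, so 4σT⁴ = 3288 W m^-2.
1−α = 3288/5590 = 0.5882, so α = 0.4118.

0.412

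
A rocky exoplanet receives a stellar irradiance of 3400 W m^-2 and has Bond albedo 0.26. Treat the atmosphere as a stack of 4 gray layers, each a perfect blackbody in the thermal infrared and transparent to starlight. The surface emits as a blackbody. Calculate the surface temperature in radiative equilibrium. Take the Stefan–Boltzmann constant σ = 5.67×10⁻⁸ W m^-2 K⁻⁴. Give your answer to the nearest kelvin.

485 K

The effective emission temperature is T_e = [S(1−α)/(4σ)]^¼ = 324.5 K.
With N = 4 opaque layers, T_s = (N+1)^(1/4)·T_e = 5^(1/4)·324.5 = 485.3 K.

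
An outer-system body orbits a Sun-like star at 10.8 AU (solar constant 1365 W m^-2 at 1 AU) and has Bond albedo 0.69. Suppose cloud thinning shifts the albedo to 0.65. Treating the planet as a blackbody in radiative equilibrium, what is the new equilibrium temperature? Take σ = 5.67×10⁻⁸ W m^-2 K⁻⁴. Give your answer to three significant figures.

65.2 K

Irradiance scales as 1/d², so S = 1365 W m^-2 × (1/10.8)² = 11.70 W m^-2.
New equilibrium: T₂ = [(1−0.65)·11.70/(4σ)]^(1/4) = 65.19 K.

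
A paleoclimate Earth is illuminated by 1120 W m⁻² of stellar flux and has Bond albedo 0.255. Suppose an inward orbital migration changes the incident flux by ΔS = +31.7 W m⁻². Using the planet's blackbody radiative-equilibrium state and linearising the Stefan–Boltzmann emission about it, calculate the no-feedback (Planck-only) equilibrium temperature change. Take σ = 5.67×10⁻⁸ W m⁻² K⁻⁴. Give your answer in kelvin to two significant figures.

1.7 K

Unperturbed T_e = [1120·(1−0.255)/(4σ)]^¼ = 246.3 K.
TOA radiative forcing: ΔF = (1−α)ΔS/4 = 0.745·(+31.7)/4 = 5.904 W m⁻².
The Planck feedback parameter is 4σT_e³ = 3.388 W m⁻²/K.
ΔT₀ = ΔF/λ_P = 5.904/3.388 = 1.74 K.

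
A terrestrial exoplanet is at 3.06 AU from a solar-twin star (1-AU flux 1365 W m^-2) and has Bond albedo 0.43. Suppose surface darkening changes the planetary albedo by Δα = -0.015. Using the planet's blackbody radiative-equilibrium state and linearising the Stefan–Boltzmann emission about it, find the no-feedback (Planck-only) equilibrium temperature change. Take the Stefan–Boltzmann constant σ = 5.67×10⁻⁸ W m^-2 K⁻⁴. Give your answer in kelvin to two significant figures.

Irradiance scales as 1/d², so S = 1365 W m^-2 × (1/3.06)² = 145.8 W m^-2.
Reference equilibrium: T_e = [S(1−α)/(4σ)]^(1/4) = 138.4 K.
TOA radiative forcing: ΔF = −S·Δα/4 = −145.8·(-0.015)/4 = 0.5467 W m^-2.
The Planck feedback parameter is 4σT_e³ = 0.6006 W m^-2/K.
ΔT₀ = ΔF/λ_P = 0.5467/0.6006 = 0.910 K.

0.91 kelvin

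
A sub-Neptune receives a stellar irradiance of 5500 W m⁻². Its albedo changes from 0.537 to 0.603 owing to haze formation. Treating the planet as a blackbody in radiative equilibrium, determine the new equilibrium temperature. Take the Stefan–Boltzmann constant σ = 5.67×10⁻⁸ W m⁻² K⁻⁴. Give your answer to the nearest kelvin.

New equilibrium: T₂ = [(1−0.603)·5500/(4σ)]^(1/4) = 313.2 K.

313 kelvin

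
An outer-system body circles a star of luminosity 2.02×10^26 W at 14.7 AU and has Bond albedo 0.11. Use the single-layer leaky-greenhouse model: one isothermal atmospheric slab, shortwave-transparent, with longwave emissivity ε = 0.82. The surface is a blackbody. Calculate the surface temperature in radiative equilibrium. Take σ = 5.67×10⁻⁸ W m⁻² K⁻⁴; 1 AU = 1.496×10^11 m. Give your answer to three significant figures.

Orbital distance: d = 14.7 AU = 2.199×10^12 m.
Flux at the orbit: S = L/(4πd²) = 2.02×10^26/(4π·(2.20×10^12)²) = 3.324 W m⁻².
The planet radiates to space at T_e = [S(1−α)/(4σ)]^(1/4) = 60.10 K.
Surface balance with a leaky layer gives σT_s⁴ = σT_e⁴·2/(2−ε), so T_s = T_e·[2/(2−0.82)]^(1/4) = 68.57 K.

68.6 kelvin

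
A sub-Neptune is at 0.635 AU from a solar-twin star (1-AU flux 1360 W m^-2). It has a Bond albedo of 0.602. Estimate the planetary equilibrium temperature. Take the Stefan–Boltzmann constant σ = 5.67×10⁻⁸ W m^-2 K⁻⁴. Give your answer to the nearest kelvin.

Irradiance scales as 1/d², so S = 1360 W m^-2 × (1/0.635)² = 3373 W m^-2.
The planet absorbs (1−α)S over its disc πR² and re-emits over 4πR², so the mean absorbed flux is (1−0.602)·3373/4 = 335.6 W m^-2.
Balancing against σT⁴: T = (335.6/5.67×10⁻⁸)^(1/4) = 277.4 K.

277 K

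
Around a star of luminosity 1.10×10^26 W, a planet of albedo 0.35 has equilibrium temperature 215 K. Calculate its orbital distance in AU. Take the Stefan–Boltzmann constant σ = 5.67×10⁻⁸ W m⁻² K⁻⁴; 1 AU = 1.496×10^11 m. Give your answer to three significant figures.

Required flux: S = 4σT⁴/(1−α) = 745.6 W m⁻².
S = L/(4πd²) → d = √(L/4πS) = √(1.10×10^26/(4π·745.6)) = 1.084×10^11 m = 0.7243 AU.

0.724 AU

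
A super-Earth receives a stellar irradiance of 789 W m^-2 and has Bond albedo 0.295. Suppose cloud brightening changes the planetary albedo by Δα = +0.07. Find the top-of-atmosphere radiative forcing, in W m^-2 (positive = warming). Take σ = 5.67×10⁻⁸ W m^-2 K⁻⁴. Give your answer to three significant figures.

The change in absorbed flux is Δ[S(1−α)/4] = −SΔα/4 = -13.81 W m^-2.

-13.8 W m^-2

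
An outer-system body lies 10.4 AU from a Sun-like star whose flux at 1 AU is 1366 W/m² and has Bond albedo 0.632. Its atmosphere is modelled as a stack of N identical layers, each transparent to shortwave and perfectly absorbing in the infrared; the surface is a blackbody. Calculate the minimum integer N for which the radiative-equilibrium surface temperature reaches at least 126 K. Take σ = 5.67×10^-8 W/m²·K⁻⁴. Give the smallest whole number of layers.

Irradiance scales as 1/d², so S = 1366 W/m² × (1/10.4)² = 12.63 W/m².
OLR = S(1−α)/4 = 1.162 W/m²; the top layer radiates at T_e = 67.28 K.
Since T_s⁴ = (N+1)T_e⁴, we need N ≥ (T_s/T_e)⁴ − 1 = 11.300.
Rounding up, N = 12.

12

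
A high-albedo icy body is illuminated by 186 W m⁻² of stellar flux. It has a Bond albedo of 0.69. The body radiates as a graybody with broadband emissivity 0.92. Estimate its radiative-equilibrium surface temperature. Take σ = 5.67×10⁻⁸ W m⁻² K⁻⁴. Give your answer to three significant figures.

129 K

Averaging over the sphere, the absorbed flux is S(1−α)/4 = 14.42 W m⁻².
Equating to εσT⁴ with ε = 0.92: T = (14.42/0.92σ)^(1/4) = 128.9 K.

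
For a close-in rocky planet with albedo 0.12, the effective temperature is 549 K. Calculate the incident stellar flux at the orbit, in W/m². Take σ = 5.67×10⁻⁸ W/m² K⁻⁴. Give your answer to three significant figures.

23400 W/m²

From S(1−α)/4 = σT⁴: S = 4σT⁴/(1−α).
The emitted flux is σT⁴ = 5151 W/m².
So S = 4×5151/(1−0.12) = 23410 W/m².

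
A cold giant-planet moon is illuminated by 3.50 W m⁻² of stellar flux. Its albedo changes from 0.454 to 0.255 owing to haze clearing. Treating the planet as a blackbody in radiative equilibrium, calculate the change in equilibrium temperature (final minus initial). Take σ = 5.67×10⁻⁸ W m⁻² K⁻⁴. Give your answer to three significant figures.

4.35 K

Before: T₁ = [3.500·0.546/(4σ)]^(1/4) = 53.88 K.
After:  T₂ = [3.500·0.745/(4σ)]^(1/4) = 58.23 K.
Change: 58.23 − 53.88 = 4.353 K.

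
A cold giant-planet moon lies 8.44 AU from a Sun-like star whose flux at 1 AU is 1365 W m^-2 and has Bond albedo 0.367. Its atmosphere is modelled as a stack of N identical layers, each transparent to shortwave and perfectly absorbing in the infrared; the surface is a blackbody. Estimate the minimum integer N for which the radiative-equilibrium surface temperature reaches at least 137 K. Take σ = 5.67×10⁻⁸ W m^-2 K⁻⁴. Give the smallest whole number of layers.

Flux at the orbit: S = 1365/(8.44)² = 19.16 W m^-2.
OLR = S(1−α)/4 = 3.032 W m^-2; the top layer radiates at T_e = 85.52 K.
Need (N+1)T_e⁴ ≥ T_s⁴, i.e. N+1 ≥ (137/85.52)⁴ = 6.587.
The minimum whole number is N = 6.

6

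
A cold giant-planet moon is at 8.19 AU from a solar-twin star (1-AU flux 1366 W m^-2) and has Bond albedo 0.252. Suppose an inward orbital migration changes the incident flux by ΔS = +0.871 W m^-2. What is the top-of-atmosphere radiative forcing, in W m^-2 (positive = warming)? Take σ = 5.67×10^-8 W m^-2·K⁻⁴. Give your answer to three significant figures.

By the inverse-square law, S = 1366/8.19² = 20.36 W m^-2.
ΔF = Δ[S(1−α)]/4 = (1−0.252)·+0.871/4 = 0.1629 W m^-2.

0.163 W m^-2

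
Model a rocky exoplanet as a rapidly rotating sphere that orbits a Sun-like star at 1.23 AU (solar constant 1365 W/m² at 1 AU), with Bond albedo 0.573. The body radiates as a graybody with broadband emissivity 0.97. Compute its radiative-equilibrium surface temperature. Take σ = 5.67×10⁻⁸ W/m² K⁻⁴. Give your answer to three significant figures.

By the inverse-square law, S = 1365/1.23² = 902.2 W/m².
Averaging over the sphere, the absorbed flux is S(1−α)/4 = 96.31 W/m².
Radiative balance εσT⁴ = 96.31 gives T = [96.31/(0.97·σ)]^(1/4) = 204.6 K.

205 K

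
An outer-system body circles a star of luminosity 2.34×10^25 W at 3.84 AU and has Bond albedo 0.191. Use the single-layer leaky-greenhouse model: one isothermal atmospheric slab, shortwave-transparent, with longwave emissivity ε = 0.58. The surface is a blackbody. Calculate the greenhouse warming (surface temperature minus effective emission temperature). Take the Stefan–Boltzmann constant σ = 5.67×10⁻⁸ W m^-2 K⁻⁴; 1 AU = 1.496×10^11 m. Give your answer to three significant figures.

5.99 kelvin

Orbital distance: d = 3.84 AU = 5.745×10^11 m.
Flux at the orbit: S = L/(4πd²) = 2.34×10^25/(4π·(5.74×10^11)²) = 5.643 W m^-2.
Effective emission temperature (TOA balance): σT_e⁴ = S(1−α)/4 = 1.141 W m^-2 → T_e = 66.98 K.
The surface balance (absorbed SW + ε·downward IR = σT_s⁴) with T_a⁴ = T_s⁴/2 reduces to T_s = T_e·[2/(2−ε)]^¼ = 72.97 K.
Greenhouse warming: T_s − T_e = 5.988 K.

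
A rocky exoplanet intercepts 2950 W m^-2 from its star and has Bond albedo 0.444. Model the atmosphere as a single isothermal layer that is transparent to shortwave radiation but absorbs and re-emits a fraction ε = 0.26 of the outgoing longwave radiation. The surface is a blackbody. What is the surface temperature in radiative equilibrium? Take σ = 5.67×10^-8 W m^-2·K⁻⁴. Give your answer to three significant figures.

302 K

Effective emission temperature (TOA balance): σT_e⁴ = S(1−α)/4 = 410.1 W m^-2 → T_e = 291.6 K.
Surface balance with a leaky layer gives σT_s⁴ = σT_e⁴·2/(2−ε), so T_s = T_e·[2/(2−0.26)]^(1/4) = 301.9 K.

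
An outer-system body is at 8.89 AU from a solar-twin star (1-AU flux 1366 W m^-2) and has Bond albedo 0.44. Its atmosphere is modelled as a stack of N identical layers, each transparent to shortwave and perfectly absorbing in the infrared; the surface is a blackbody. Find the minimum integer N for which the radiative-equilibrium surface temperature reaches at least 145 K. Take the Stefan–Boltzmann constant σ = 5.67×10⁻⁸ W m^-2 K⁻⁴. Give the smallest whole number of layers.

By the inverse-square law, S = 1366/8.89² = 17.28 W m^-2.
Top-of-atmosphere balance: σT_e⁴ = S(1−α)/4 = 2.420 W m^-2 → T_e = 80.83 K.
Since T_s⁴ = (N+1)T_e⁴, we need N ≥ (T_s/T_e)⁴ − 1 = 9.358.
Rounding up, N = 10.

10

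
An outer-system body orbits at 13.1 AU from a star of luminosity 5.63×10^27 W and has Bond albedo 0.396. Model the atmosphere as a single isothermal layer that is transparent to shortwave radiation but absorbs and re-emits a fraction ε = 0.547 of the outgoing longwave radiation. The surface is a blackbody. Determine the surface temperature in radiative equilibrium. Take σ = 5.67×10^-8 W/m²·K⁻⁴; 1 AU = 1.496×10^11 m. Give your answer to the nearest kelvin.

144 kelvin

Orbital distance: d = 13.1 AU = 1.960×10^12 m.
Flux at the orbit: S = L/(4πd²) = 5.63×10^27/(4π·(1.96×10^12)²) = 116.7 W/m².
The planet radiates to space at T_e = [S(1−α)/(4σ)]^(1/4) = 132.8 K.
For a single slab of emissivity ε, T_s⁴ = 2T_e⁴/(2−ε); thus T_s = 132.8·(1.376)^(1/4) = 143.8 K.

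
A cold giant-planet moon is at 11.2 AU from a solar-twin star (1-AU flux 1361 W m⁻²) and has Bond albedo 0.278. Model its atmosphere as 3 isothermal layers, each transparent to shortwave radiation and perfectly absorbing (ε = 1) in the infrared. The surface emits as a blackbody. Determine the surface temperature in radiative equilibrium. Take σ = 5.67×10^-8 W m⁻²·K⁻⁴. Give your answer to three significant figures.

108 K

Flux at the orbit: S = 1361/(11.2)² = 10.85 W m⁻².
The effective emission temperature is T_e = [S(1−α)/(4σ)]^¼ = 76.66 K.
With N = 3 opaque layers, T_s = (N+1)^(1/4)·T_e = 4^(1/4)·76.66 = 108.4 K.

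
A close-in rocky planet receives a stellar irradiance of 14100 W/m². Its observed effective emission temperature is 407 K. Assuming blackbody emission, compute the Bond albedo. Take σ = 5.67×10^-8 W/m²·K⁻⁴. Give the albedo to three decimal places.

From σT⁴ = S(1−α)/4 we invert for α: 1−α = 4σT⁴/S.
4σT⁴ = 4·5.67×10⁻⁸·(407)⁴ = 6223 W/m².
1−α = 6223/14100 = 0.4414, so α = 0.5586.

0.559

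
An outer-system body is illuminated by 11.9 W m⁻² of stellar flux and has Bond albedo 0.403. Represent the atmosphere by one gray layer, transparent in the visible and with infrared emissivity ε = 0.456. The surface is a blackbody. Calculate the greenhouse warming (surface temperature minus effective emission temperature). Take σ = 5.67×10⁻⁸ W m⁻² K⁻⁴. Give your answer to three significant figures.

At the top of the atmosphere, σT_e⁴ = S(1−α)/4 = 1.776 W m⁻², giving T_e = 74.81 K.
For a single slab of emissivity ε, T_s⁴ = 2T_e⁴/(2−ε); thus T_s = 74.81·(1.295)^(1/4) = 79.81 K.
Greenhouse warming: T_s − T_e = 5.000 K.

5.00 kelvin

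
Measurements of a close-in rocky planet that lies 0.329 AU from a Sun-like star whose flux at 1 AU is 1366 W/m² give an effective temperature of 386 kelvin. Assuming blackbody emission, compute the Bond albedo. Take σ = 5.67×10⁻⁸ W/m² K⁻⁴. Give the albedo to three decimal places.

Irradiance scales as 1/d², so S = 1366 W/m² × (1/0.329)² = 12620 W/m².
Rearranging the radiative balance, α = 1 − 4σT⁴/S.
σT⁴ = 1259 W/m², so 4σT⁴ = 5035 W/m².
1−α = 5035/12620 = 0.3990, so α = 0.6010.

0.601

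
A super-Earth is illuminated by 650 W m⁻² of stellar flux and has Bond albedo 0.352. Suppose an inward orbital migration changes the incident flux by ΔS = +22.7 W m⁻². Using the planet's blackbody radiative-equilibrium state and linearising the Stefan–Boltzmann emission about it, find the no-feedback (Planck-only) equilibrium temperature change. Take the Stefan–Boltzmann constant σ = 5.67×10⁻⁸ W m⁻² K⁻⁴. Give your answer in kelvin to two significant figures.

Unperturbed T_e = [650.0·(1−0.352)/(4σ)]^¼ = 207.6 K.
TOA radiative forcing: ΔF = (1−α)ΔS/4 = 0.648·(+22.7)/4 = 3.677 W m⁻².
The Planck feedback parameter is 4σT_e³ = 2.029 W m⁻²/K.
ΔT₀ = ΔF/λ_P = 3.677/2.029 = 1.81 K.

1.8 kelvin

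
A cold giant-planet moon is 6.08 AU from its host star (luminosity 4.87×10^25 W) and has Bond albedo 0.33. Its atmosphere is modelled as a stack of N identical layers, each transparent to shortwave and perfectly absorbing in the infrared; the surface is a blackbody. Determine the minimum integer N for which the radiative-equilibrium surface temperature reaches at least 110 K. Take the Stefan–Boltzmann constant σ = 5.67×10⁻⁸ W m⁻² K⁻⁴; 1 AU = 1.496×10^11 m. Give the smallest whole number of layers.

d = 6.08 × 1.496×10^11 m = 9.096×10^11 m.
Spreading L over a sphere of radius d: S = 4.87×10^25/(4π·9.10×10^11²) = 4.684 W m⁻².
OLR = S(1−α)/4 = 0.7846 W m⁻²; the top layer radiates at T_e = 60.99 K.
Need (N+1)T_e⁴ ≥ T_s⁴, i.e. N+1 ≥ (110/60.99)⁴ = 10.580.
Rounding up, N = 10.

10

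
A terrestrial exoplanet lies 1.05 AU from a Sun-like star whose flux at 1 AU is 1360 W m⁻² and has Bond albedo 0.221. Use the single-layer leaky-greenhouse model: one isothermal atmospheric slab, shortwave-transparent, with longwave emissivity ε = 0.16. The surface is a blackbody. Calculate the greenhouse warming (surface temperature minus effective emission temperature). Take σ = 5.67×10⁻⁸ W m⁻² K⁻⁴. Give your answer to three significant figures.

5.37 K

Irradiance scales as 1/d², so S = 1360 W m⁻² × (1/1.05)² = 1234 W m⁻².
The planet radiates to space at T_e = [S(1−α)/(4σ)]^(1/4) = 255.1 K.
For a single slab of emissivity ε, T_s⁴ = 2T_e⁴/(2−ε); thus T_s = 255.1·(1.087)^(1/4) = 260.5 K.
Greenhouse warming: T_s − T_e = 5.374 K.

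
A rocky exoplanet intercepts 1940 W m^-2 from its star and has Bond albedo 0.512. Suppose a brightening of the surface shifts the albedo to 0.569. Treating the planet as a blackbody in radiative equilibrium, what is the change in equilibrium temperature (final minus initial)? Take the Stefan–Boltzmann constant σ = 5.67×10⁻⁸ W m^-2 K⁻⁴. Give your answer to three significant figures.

Initial: T₁ = [S(1−0.512)/(4σ)]^(1/4) = 254.2 K.
After:  T₂ = [1940·0.431/(4σ)]^(1/4) = 246.4 K.
Change: 246.4 − 254.2 = -7.772 K.

-7.77 kelvin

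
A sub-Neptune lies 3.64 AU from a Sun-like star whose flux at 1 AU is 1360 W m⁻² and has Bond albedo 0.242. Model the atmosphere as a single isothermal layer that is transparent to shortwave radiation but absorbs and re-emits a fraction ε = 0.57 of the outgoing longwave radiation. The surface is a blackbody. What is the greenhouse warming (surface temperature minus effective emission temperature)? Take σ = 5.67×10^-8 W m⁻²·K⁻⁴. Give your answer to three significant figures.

By the inverse-square law, S = 1360/3.64² = 102.6 W m⁻².
The planet radiates to space at T_e = [S(1−α)/(4σ)]^(1/4) = 136.1 K.
The surface balance (absorbed SW + ε·downward IR = σT_s⁴) with T_a⁴ = T_s⁴/2 reduces to T_s = T_e·[2/(2−ε)]^¼ = 148.0 K.
T_s − T_e = 148.0 − 136.1 = 11.91 K.

11.9 kelvin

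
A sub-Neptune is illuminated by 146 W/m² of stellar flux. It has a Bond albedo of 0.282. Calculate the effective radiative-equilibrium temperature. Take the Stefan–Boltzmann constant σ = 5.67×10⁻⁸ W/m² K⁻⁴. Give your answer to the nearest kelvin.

147 K

Averaging over the sphere, the absorbed flux is S(1−α)/4 = 26.21 W/m².
Set σT⁴ = 26.21 → T = (26.21/σ)^(1/4) = 146.6 K.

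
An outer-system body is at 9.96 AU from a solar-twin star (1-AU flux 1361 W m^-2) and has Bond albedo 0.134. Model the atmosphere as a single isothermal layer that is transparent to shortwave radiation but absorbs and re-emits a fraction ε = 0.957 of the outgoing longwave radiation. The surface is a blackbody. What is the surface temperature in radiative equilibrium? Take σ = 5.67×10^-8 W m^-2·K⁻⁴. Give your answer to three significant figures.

100 kelvin

By the inverse-square law, S = 1361/9.96² = 13.72 W m^-2.
Effective emission temperature (TOA balance): σT_e⁴ = S(1−α)/4 = 2.970 W m^-2 → T_e = 85.08 K.
The surface balance (absorbed SW + ε·downward IR = σT_s⁴) with T_a⁴ = T_s⁴/2 reduces to T_s = T_e·[2/(2−ε)]^¼ = 100.1 K.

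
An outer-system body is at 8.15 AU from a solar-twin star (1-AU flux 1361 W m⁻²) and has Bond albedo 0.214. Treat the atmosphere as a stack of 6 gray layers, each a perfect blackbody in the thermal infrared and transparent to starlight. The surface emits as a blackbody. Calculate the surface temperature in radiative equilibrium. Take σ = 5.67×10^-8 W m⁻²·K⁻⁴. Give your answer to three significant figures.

149 K

Irradiance scales as 1/d², so S = 1361 W m⁻² × (1/8.15)² = 20.49 W m⁻².
OLR = S(1−α)/4 = 4.026 W m⁻²; the top layer radiates at T_e = 91.80 K.
For an N-layer opaque stack, T_s⁴ = (N+1)T_e⁴, hence T_s = (7)^(1/4)×91.80 K = 149.3 K.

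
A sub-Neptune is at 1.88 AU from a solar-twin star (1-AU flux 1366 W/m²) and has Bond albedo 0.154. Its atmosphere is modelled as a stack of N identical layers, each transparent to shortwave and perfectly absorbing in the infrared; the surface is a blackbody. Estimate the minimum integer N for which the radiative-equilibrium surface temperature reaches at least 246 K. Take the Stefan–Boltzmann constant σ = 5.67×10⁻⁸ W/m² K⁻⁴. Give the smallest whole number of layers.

2

Flux at the orbit: S = 1366/(1.88)² = 386.5 W/m².
The effective emission temperature is T_e = [S(1−α)/(4σ)]^¼ = 194.9 K.
Need (N+1)T_e⁴ ≥ T_s⁴, i.e. N+1 ≥ (246/194.9)⁴ = 2.540.
Rounding up, N = 2.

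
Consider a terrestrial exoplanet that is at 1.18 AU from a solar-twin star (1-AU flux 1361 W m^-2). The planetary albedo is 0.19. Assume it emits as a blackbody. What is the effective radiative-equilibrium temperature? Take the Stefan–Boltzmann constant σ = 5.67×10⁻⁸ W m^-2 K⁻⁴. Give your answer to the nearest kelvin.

243 K

By the inverse-square law, S = 1361/1.18² = 977.4 W m^-2.
Absorbed flux (global mean): S(1−α)/4 = 977.4·0.81/4 = 197.9 W m^-2.
Balancing against σT⁴: T = (197.9/5.67×10⁻⁸)^(1/4) = 243.1 K.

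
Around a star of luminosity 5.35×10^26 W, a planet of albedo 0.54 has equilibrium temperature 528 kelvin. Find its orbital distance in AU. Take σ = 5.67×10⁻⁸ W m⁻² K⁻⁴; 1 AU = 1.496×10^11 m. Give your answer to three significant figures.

The flux needed for this T is 4σT⁴/(1−0.54) = 38320 W m⁻².
Then d = [L/(4πS)]^(1/2) = 3.333×10^10 m, i.e. 0.2228 AU.

0.223 AU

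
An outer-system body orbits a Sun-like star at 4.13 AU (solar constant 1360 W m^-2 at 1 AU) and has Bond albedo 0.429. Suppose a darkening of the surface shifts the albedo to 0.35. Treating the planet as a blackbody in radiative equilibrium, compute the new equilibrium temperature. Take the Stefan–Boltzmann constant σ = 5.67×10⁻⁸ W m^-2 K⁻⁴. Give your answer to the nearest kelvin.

Irradiance scales as 1/d², so S = 1360 W m^-2 × (1/4.13)² = 79.73 W m^-2.
T₂ = [S(1−α₂)/(4σ)]^(1/4) = [79.73·0.65/(4σ)]^(1/4) = 122.9 K.

123 K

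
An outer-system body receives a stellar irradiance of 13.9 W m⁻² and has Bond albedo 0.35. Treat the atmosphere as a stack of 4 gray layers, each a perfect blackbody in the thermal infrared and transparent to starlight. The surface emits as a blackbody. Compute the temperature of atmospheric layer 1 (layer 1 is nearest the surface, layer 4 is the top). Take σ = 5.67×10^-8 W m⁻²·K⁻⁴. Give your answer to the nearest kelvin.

112 K

Top-of-atmosphere balance: σT_e⁴ = S(1−α)/4 = 2.259 W m⁻² → T_e = 79.45 K.
Each opaque layer satisfies 2T_j⁴ = T_{j−1}⁴ + T_{j+1}⁴, giving T_k⁴ = (N+1−k)T_e⁴.
T_1 = (4)^(1/4)·79.45 = 112.4 K.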